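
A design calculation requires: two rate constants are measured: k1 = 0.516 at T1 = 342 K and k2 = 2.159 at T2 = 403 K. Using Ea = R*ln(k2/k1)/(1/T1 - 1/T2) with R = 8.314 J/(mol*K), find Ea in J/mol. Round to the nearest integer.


Ea = R * ln(k2/k1) / (1/T1 - 1/T2)
ln(k2/k1) = ln(2.159/0.516) = 1.4312937
1/T1 - 1/T2 = 1/342 - 1/403 = 0.00044258703
Ea = 8.314 * 1.4312937 / 0.00044258703
Ea = 26887 J/mol


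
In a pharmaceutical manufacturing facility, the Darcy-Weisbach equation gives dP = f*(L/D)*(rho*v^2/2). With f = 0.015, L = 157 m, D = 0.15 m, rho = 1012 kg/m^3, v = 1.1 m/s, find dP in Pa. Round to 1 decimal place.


dP = f * (L/D) * (rho*v^2/2)
dP = 0.015 * (157/0.15) * (1012*1.1^2/2)
L/D = 1046.66666667
rho*v^2/2 = 1012*1.21/2 = 612.26
dP = 0.015 * 1046.66666667 * 612.26
dP = 9612.5 Pa


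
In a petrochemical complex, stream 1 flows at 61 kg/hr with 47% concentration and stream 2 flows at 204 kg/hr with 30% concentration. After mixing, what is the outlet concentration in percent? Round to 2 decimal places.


Mass balance on solute: F1*x1 + F2*x2 = F3*x3
F3 = F1 + F2 = 61 + 204 = 265 kg/hr
x3 = (F1*x1 + F2*x2)/F3
x3 = (61*0.47 + 204*0.3) / 265
x3 = 33.91%


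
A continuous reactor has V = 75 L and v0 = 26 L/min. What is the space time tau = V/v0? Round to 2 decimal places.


tau = V / v0
tau = 75 / 26
tau = 2.88 min


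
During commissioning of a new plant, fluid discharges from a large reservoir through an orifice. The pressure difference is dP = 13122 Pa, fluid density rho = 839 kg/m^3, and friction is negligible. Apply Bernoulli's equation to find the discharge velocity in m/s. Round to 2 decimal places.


v = sqrt(2*dP/rho)
v = sqrt(2*13122/839)
v = sqrt(31.280095)
v = 5.59 m/s


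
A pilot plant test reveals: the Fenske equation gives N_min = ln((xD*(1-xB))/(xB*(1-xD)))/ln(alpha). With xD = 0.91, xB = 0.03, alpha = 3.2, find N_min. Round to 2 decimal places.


N_min = ln((xD*(1-xB))/(xB*(1-xD))) / ln(alpha)
Numerator inside ln: 0.8827 / 0.0027 = 326.925926
ln(326.925926) = 5.789734
ln(alpha) = ln(3.2) = 1.163151
N_min = 5.789734 / 1.163151 = 4.98


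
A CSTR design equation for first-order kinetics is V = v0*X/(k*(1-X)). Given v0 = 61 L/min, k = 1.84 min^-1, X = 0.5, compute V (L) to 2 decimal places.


V = v0 * X / (k * (1 - X))
V = 61 * 0.5 / (1.84 * (1 - 0.5))
V = 30.5 / (1.84 * 0.5)
V = 30.5 / 0.92
V = 33.15 L


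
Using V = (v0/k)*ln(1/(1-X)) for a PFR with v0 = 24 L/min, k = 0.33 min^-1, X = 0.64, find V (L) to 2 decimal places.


V = (v0/k) * ln(1/(1-X))
V = (24/0.33) * ln(1/(1-0.64))
V = 72.727273 * ln(2.777778)
V = 72.727273 * 1.021651
V = 74.30 L


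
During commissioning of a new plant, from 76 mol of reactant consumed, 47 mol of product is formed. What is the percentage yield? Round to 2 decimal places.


Yield = (moles product / moles consumed) * 100%
Yield = (47 / 76) * 100
Yield = 0.6184 * 100
Yield = 61.84%


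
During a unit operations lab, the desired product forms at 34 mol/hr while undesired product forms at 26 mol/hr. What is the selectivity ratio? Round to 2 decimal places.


S = desired product rate / undesired product rate
S = 34 / 26
S = 1.31


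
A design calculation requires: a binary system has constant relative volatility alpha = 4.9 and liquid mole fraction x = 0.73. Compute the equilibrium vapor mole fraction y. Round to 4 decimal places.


y = alpha*x / (1 + (alpha-1)*x)
y = 4.9*0.73 / (1 + (4.9-1)*0.73)
y = 3.577 / (1 + 2.847)
y = 3.577 / 3.847
y = 0.9298


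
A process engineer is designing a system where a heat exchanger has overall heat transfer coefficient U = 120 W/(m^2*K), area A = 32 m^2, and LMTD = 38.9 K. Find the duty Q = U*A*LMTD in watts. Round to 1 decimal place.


Q = U * A * LMTD
Q = 120 * 32 * 38.9
Q = 149376.0 W


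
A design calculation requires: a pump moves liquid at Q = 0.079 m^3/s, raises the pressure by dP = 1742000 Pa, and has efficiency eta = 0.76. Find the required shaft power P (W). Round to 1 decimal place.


P = Q * dP / eta
P = 0.079 * 1742000 / 0.76
P = 137618.0 / 0.76
P = 181076.3 W


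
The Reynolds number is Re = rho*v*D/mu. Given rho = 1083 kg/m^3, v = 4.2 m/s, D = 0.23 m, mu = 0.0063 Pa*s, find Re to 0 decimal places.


Re = rho * v * D / mu
Re = 1083 * 4.2 * 0.23 / 0.0063
Re = 1046.178 / 0.0063
Re = 166060


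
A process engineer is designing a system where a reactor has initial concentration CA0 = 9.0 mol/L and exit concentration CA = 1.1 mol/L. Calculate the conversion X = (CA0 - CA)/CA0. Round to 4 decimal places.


X = (CA0 - CA) / CA0
X = (9.0 - 1.1) / 9.0
X = 7.9 / 9.0
X = 0.8778


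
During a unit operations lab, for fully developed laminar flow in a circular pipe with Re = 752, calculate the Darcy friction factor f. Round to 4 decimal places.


f = 64 / Re
f = 64 / 752
f = 0.0851


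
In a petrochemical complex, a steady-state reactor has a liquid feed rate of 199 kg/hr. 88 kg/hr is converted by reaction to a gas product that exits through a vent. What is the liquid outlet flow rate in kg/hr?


Steady-state mass balance on the main outlet: F_out = F_in - F_removed
F_out = 199 - 88
F_out = 111 kg/hr


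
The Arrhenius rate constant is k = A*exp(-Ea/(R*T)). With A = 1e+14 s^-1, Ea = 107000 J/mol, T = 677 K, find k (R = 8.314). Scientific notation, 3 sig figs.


k = A * exp(-Ea/(R*T))
k = 1e+14 * exp(-107000 / (8.314 * 677))
k = 1e+14 * exp(-19.01013)
k = 5.55e+05


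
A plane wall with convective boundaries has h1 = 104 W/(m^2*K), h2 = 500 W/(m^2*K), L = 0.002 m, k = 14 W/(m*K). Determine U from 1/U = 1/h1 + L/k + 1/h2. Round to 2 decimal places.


1/U = 1/h1 + L/k + 1/h2
1/U = 1/104 + 0.002/14 + 1/500
1/U = 0.0096153846 + 0.0001428571 + 0.002
1/U = 0.0117582417
U = 85.05 W/(m^2*K)


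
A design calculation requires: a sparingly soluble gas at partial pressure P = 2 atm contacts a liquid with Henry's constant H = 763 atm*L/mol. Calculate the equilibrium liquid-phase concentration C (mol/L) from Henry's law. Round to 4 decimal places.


C = P / H
C = 2 / 763
C = 0.0026 mol/L


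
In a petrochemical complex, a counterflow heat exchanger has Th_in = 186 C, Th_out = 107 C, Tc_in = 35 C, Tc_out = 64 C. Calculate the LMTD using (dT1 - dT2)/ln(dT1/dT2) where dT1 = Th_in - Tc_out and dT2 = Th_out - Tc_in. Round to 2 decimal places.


dT1 = Th_in - Tc_out = 186 - 64 = 122
dT2 = Th_out - Tc_in = 107 - 35 = 72
LMTD = (dT1 - dT2) / ln(dT1/dT2)
LMTD = (122 - 72) / ln(122/72)
LMTD = 94.81 K


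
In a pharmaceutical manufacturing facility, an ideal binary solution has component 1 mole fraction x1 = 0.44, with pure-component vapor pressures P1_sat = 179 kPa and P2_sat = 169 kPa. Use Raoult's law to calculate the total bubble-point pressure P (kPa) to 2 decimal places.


P = x1*P1_sat + x2*P2_sat
x2 = 1 - x1 = 1 - 0.44 = 0.56
P = 0.44*179 + 0.56*169
P = 78.76 + 94.64
P = 173.40 kPa


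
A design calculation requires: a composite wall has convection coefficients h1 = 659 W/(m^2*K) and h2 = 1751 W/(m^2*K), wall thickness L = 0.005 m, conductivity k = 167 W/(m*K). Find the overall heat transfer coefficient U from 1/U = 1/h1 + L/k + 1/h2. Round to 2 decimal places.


1/U = 1/h1 + L/k + 1/h2
1/U = 1/659 + 0.005/167 + 1/1751
1/U = 0.0015174507 + 2.99401e-05 + 0.0005711022
1/U = 0.002118493
U = 472.03 W/(m^2*K)


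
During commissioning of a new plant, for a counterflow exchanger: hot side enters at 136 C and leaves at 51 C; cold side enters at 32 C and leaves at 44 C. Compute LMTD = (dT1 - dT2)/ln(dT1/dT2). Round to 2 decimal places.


dT1 = Th_in - Tc_out = 136 - 44 = 92
dT2 = Th_out - Tc_in = 51 - 32 = 19
LMTD = (dT1 - dT2) / ln(dT1/dT2)
LMTD = (92 - 19) / ln(92/19)
LMTD = 46.28 K


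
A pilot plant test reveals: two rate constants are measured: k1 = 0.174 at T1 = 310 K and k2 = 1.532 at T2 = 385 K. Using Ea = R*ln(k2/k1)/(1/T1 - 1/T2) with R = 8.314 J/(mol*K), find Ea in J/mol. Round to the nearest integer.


Ea = R * ln(k2/k1) / (1/T1 - 1/T2)
ln(k2/k1) = ln(1.532/0.174) = 2.1752741
1/T1 - 1/T2 = 1/310 - 1/385 = 0.000628403854
Ea = 8.314 * 2.1752741 / 0.000628403854
Ea = 28780 J/mol


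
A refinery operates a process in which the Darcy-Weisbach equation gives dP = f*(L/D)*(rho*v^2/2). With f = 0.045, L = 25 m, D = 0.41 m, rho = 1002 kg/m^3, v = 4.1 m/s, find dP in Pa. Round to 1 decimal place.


dP = f * (L/D) * (rho*v^2/2)
dP = 0.045 * (25/0.41) * (1002*4.1^2/2)
L/D = 60.97560976
rho*v^2/2 = 1002*16.81/2 = 8421.81
dP = 0.045 * 60.97560976 * 8421.81
dP = 23108.6 Pa


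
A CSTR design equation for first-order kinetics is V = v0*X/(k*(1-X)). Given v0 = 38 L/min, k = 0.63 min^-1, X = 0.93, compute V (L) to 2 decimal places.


V = v0 * X / (k * (1 - X))
V = 38 * 0.93 / (0.63 * (1 - 0.93))
V = 35.34 / (0.63 * 0.07)
V = 35.34 / 0.0441
V = 801.36 L


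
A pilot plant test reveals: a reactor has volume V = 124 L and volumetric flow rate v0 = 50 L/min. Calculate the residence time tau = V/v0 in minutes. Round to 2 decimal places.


tau = V / v0
tau = 124 / 50
tau = 2.48 min


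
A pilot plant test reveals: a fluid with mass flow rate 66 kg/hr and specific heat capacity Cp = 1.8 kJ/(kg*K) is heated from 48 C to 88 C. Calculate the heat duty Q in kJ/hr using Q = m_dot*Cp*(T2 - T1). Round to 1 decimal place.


Q = m_dot * Cp * (T2 - T1)
Q = 66 * 1.8 * (88 - 48)
Q = 66 * 1.8 * 40
Q = 4752.0 kJ/hr


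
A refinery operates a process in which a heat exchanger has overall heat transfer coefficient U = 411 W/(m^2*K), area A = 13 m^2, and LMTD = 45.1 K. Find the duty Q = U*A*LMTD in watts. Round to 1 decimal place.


Q = U * A * LMTD
Q = 411 * 13 * 45.1
Q = 240969.3 W


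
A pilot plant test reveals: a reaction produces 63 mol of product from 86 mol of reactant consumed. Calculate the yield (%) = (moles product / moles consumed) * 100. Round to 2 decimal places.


Yield = (moles product / moles consumed) * 100%
Yield = (63 / 86) * 100
Yield = 0.7326 * 100
Yield = 73.26%


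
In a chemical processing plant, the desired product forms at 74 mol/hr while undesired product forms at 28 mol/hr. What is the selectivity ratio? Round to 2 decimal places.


S = desired product rate / undesired product rate
S = 74 / 28
S = 2.64


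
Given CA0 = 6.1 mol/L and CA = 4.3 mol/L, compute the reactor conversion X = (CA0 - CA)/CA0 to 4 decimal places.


X = (CA0 - CA) / CA0
X = (6.1 - 4.3) / 6.1
X = 1.8 / 6.1
X = 0.2951


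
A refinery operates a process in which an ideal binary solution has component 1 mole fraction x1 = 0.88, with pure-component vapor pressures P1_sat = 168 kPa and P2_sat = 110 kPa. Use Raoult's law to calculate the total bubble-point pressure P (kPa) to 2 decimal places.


P = x1*P1_sat + x2*P2_sat
x2 = 1 - x1 = 1 - 0.88 = 0.12
P = 0.88*168 + 0.12*110
P = 147.84 + 13.2
P = 161.04 kPa


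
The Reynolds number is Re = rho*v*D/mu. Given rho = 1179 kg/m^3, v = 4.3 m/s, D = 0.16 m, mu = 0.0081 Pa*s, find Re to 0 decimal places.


Re = rho * v * D / mu
Re = 1179 * 4.3 * 0.16 / 0.0081
Re = 811.152 / 0.0081
Re = 100142


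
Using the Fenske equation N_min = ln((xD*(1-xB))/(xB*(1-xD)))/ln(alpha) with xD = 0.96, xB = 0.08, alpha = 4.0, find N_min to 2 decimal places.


N_min = ln((xD*(1-xB))/(xB*(1-xD))) / ln(alpha)
Numerator inside ln: 0.8832 / 0.0032 = 276.0
ln(276.0) = 5.620401
ln(alpha) = ln(4.0) = 1.386294
N_min = 5.620401 / 1.386294 = 4.05


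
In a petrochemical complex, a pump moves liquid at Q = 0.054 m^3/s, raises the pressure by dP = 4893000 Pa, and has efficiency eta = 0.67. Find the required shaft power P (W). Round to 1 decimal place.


P = Q * dP / eta
P = 0.054 * 4893000 / 0.67
P = 264222.0 / 0.67
P = 394361.2 W


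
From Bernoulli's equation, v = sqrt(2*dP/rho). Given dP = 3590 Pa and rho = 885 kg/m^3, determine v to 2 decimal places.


v = sqrt(2*dP/rho)
v = sqrt(2*3590/885)
v = sqrt(8.112994)
v = 2.85 m/s


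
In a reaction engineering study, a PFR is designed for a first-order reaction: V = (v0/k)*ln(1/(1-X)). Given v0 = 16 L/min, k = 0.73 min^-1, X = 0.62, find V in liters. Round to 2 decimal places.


V = (v0/k) * ln(1/(1-X))
V = (16/0.73) * ln(1/(1-0.62))
V = 21.917808 * ln(2.631579)
V = 21.917808 * 0.967584
V = 21.21 L


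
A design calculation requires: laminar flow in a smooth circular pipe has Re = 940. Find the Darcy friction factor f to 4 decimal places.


f = 64 / Re
f = 64 / 940
f = 0.0681


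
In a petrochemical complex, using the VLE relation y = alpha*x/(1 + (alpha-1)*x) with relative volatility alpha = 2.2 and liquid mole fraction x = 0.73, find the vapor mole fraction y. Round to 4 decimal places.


y = alpha*x / (1 + (alpha-1)*x)
y = 2.2*0.73 / (1 + (2.2-1)*0.73)
y = 1.606 / (1 + 0.876)
y = 1.606 / 1.876
y = 0.8561


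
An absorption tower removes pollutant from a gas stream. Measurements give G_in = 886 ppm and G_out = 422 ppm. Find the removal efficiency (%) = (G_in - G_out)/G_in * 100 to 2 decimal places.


Efficiency = (G_in - G_out) / G_in * 100%
Efficiency = (886 - 422) / 886 * 100
Efficiency = 464 / 886 * 100
Efficiency = 52.37%


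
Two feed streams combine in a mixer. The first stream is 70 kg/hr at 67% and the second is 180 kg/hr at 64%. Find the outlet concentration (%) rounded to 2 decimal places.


Mass balance on solute: F1*x1 + F2*x2 = F3*x3
F3 = F1 + F2 = 70 + 180 = 250 kg/hr
x3 = (F1*x1 + F2*x2)/F3
x3 = (70*0.67 + 180*0.64) / 250
x3 = 64.84%


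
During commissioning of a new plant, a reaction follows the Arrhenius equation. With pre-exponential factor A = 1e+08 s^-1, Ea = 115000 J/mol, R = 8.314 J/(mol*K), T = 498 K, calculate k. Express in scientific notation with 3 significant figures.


k = A * exp(-Ea/(R*T))
k = 1e+08 * exp(-115000 / (8.314 * 498))
k = 1e+08 * exp(-27.775282)
k = 8.66e-05


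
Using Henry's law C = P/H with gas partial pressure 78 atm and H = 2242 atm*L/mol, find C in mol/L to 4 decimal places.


C = P / H
C = 78 / 2242
C = 0.0348 mol/L


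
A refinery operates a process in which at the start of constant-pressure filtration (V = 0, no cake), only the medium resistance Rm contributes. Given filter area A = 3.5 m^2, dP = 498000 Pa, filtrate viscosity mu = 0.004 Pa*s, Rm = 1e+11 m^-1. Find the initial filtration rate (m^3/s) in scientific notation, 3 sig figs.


rate = A * dP / (mu * Rm)
rate = 3.5 * 498000 / (0.004 * 1e+11)
rate = 1743000.0 / 4.000e+08
rate = 4.36e-03 m^3/s


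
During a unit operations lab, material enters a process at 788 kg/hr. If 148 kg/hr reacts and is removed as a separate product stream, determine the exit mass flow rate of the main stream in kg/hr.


Steady-state mass balance on the main outlet: F_out = F_in - F_removed
F_out = 788 - 148
F_out = 640 kg/hr


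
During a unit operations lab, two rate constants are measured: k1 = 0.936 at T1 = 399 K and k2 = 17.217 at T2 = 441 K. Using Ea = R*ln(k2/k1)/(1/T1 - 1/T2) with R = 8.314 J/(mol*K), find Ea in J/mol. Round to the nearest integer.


Ea = R * ln(k2/k1) / (1/T1 - 1/T2)
ln(k2/k1) = ln(17.217/0.936) = 2.9120371
1/T1 - 1/T2 = 1/399 - 1/441 = 0.000238691968
Ea = 8.314 * 2.9120371 / 0.000238691968
Ea = 101431 J/mol


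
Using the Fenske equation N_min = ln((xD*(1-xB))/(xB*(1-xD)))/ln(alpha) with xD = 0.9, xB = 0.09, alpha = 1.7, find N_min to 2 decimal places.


N_min = ln((xD*(1-xB))/(xB*(1-xD))) / ln(alpha)
Numerator inside ln: 0.819 / 0.009 = 91.0
ln(91.0) = 4.51086
ln(alpha) = ln(1.7) = 0.530628
N_min = 4.51086 / 0.530628 = 8.50


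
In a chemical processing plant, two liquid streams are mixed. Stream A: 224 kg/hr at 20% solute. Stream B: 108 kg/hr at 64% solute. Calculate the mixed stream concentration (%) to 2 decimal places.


Mass balance on solute: F1*x1 + F2*x2 = F3*x3
F3 = F1 + F2 = 224 + 108 = 332 kg/hr
x3 = (F1*x1 + F2*x2)/F3
x3 = (224*0.2 + 108*0.64) / 332
x3 = 34.31%


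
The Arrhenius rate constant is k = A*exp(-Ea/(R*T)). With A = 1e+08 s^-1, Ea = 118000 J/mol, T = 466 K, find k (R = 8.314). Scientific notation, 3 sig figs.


k = A * exp(-Ea/(R*T))
k = 1e+08 * exp(-118000 / (8.314 * 466))
k = 1e+08 * exp(-30.456926)
k = 5.93e-06


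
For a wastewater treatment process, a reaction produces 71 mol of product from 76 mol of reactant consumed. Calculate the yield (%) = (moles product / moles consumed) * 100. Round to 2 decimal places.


Yield = (moles product / moles consumed) * 100%
Yield = (71 / 76) * 100
Yield = 0.9342 * 100
Yield = 93.42%


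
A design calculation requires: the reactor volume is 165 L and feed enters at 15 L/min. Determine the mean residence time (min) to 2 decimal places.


tau = V / v0
tau = 165 / 15
tau = 11.00 min


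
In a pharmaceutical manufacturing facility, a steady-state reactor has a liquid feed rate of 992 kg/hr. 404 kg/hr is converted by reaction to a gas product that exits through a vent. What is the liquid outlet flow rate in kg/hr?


Steady-state mass balance on the main outlet: F_out = F_in - F_removed
F_out = 992 - 404
F_out = 588 kg/hr


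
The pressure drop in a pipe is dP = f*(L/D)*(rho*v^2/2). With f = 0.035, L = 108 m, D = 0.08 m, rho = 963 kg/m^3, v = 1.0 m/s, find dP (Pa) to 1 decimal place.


dP = f * (L/D) * (rho*v^2/2)
dP = 0.035 * (108/0.08) * (963*1.0^2/2)
L/D = 1350.0
rho*v^2/2 = 963*1.0/2 = 481.5
dP = 0.035 * 1350.0 * 481.5
dP = 22750.9 Pa


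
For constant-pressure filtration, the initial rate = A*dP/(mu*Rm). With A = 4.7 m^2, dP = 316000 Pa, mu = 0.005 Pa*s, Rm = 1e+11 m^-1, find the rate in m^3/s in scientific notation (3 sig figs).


rate = A * dP / (mu * Rm)
rate = 4.7 * 316000 / (0.005 * 1e+11)
rate = 1485200.0 / 5.000e+08
rate = 2.97e-03 m^3/s


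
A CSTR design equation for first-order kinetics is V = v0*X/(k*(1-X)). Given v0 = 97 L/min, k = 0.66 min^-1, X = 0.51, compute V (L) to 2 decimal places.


V = v0 * X / (k * (1 - X))
V = 97 * 0.51 / (0.66 * (1 - 0.51))
V = 49.47 / (0.66 * 0.49)
V = 49.47 / 0.3234
V = 152.97 L


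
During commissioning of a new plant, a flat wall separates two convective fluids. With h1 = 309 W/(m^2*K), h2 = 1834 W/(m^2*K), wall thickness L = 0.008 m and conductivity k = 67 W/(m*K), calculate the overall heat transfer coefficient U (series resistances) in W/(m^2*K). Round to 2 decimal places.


1/U = 1/h1 + L/k + 1/h2
1/U = 1/309 + 0.008/67 + 1/1834
1/U = 0.003236246 + 0.000119403 + 0.0005452563
1/U = 0.0039009053
U = 256.35 W/(m^2*K)


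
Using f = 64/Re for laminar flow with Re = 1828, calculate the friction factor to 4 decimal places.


f = 64 / Re
f = 64 / 1828
f = 0.0350


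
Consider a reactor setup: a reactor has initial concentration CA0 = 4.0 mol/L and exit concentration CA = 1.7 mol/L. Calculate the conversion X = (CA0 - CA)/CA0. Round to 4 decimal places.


X = (CA0 - CA) / CA0
X = (4.0 - 1.7) / 4.0
X = 2.3 / 4.0
X = 0.5750


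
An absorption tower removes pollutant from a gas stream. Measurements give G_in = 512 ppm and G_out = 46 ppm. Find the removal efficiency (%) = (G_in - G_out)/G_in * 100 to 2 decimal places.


Efficiency = (G_in - G_out) / G_in * 100%
Efficiency = (512 - 46) / 512 * 100
Efficiency = 466 / 512 * 100
Efficiency = 91.02%


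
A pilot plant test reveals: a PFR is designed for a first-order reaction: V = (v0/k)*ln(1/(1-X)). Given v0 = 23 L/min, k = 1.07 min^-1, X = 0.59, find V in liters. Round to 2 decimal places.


V = (v0/k) * ln(1/(1-X))
V = (23/1.07) * ln(1/(1-0.59))
V = 21.495327 * ln(2.439024)
V = 21.495327 * 0.891598
V = 19.17 L


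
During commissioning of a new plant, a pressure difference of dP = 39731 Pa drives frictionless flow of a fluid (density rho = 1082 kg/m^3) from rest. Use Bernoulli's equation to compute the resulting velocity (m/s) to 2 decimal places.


v = sqrt(2*dP/rho)
v = sqrt(2*39731/1082)
v = sqrt(73.439926)
v = 8.57 m/s


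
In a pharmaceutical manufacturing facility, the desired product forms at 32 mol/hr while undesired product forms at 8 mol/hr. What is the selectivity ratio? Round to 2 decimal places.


S = desired product rate / undesired product rate
S = 32 / 8
S = 4.00


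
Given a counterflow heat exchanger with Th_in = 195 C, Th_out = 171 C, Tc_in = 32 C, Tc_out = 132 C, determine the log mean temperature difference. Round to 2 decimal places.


dT1 = Th_in - Tc_out = 195 - 132 = 63
dT2 = Th_out - Tc_in = 171 - 32 = 139
LMTD = (dT1 - dT2) / ln(dT1/dT2)
LMTD = (63 - 139) / ln(63/139)
LMTD = 96.04 K


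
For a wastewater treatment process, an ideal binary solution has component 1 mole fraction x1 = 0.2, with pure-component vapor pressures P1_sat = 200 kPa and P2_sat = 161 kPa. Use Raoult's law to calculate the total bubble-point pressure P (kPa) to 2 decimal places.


P = x1*P1_sat + x2*P2_sat
x2 = 1 - x1 = 1 - 0.2 = 0.8
P = 0.2*200 + 0.8*161
P = 40.0 + 128.8
P = 168.80 kPa


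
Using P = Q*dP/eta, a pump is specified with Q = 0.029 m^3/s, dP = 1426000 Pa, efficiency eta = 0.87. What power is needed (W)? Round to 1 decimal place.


P = Q * dP / eta
P = 0.029 * 1426000 / 0.87
P = 41354.0 / 0.87
P = 47533.3 W


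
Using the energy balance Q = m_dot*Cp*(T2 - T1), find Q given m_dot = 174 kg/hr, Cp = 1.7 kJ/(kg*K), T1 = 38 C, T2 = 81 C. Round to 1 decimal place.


Q = m_dot * Cp * (T2 - T1)
Q = 174 * 1.7 * (81 - 38)
Q = 174 * 1.7 * 43
Q = 12719.4 kJ/hr


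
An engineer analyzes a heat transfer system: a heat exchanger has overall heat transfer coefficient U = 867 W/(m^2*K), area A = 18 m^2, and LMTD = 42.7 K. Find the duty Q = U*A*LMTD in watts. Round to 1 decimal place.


Q = U * A * LMTD
Q = 867 * 18 * 42.7
Q = 666376.2 W


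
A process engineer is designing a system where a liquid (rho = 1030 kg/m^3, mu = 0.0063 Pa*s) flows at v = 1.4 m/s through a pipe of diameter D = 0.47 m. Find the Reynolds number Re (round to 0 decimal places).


Re = rho * v * D / mu
Re = 1030 * 1.4 * 0.47 / 0.0063
Re = 677.74 / 0.0063
Re = 107578


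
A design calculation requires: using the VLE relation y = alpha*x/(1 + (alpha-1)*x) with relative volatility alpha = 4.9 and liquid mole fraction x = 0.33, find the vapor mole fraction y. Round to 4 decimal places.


y = alpha*x / (1 + (alpha-1)*x)
y = 4.9*0.33 / (1 + (4.9-1)*0.33)
y = 1.617 / (1 + 1.287)
y = 1.617 / 2.287
y = 0.7070


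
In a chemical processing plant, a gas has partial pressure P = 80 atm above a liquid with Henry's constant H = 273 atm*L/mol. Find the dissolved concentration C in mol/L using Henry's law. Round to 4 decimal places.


C = P / H
C = 80 / 273
C = 0.2930 mol/L


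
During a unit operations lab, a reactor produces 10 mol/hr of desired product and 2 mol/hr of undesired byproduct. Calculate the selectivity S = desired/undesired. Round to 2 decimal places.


S = desired product rate / undesired product rate
S = 10 / 2
S = 5.00


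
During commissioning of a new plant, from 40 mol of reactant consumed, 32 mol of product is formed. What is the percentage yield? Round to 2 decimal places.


Yield = (moles product / moles consumed) * 100%
Yield = (32 / 40) * 100
Yield = 0.8 * 100
Yield = 80.00%


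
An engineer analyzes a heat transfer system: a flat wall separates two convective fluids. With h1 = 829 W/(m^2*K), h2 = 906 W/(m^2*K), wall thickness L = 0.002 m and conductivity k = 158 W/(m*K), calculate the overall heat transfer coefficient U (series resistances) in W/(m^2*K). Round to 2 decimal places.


1/U = 1/h1 + L/k + 1/h2
1/U = 1/829 + 0.002/158 + 1/906
1/U = 0.0012062726 + 1.26582e-05 + 0.0011037528
1/U = 0.0023226836
U = 430.54 W/(m^2*K)


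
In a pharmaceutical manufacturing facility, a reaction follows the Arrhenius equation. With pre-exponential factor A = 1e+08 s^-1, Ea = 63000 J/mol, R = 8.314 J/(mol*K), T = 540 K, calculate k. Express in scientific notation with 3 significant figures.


k = A * exp(-Ea/(R*T))
k = 1e+08 * exp(-63000 / (8.314 * 540))
k = 1e+08 * exp(-14.032556)
k = 8.05e+01


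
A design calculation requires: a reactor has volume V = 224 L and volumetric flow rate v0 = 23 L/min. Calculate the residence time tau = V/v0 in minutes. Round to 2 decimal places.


tau = V / v0
tau = 224 / 23
tau = 9.74 min


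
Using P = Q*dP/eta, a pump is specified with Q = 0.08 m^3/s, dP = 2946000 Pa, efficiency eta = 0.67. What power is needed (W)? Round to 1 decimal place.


P = Q * dP / eta
P = 0.08 * 2946000 / 0.67
P = 235680.0 / 0.67
P = 351761.2 W


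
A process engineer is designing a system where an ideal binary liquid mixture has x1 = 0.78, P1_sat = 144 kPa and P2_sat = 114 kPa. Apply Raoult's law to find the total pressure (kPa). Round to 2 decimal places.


P = x1*P1_sat + x2*P2_sat
x2 = 1 - x1 = 1 - 0.78 = 0.22
P = 0.78*144 + 0.22*114
P = 112.32 + 25.08
P = 137.40 kPa


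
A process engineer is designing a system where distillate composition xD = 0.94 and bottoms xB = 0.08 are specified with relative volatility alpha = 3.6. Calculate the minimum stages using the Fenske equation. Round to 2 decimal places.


N_min = ln((xD*(1-xB))/(xB*(1-xD))) / ln(alpha)
Numerator inside ln: 0.8648 / 0.0048 = 180.166667
ln(180.166667) = 5.193882
ln(alpha) = ln(3.6) = 1.280934
N_min = 5.193882 / 1.280934 = 4.05


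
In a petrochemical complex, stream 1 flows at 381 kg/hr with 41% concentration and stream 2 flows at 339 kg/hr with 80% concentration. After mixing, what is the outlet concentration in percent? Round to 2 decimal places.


Mass balance on solute: F1*x1 + F2*x2 = F3*x3
F3 = F1 + F2 = 381 + 339 = 720 kg/hr
x3 = (F1*x1 + F2*x2)/F3
x3 = (381*0.41 + 339*0.8) / 720
x3 = 59.36%


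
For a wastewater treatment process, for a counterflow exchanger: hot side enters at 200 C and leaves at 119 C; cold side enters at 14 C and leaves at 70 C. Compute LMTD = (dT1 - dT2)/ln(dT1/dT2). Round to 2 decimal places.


dT1 = Th_in - Tc_out = 200 - 70 = 130
dT2 = Th_out - Tc_in = 119 - 14 = 105
LMTD = (dT1 - dT2) / ln(dT1/dT2)
LMTD = (130 - 105) / ln(130/105)
LMTD = 117.06 K


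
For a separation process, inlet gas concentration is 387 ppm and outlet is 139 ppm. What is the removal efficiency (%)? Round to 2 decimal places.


Efficiency = (G_in - G_out) / G_in * 100%
Efficiency = (387 - 139) / 387 * 100
Efficiency = 248 / 387 * 100
Efficiency = 64.08%


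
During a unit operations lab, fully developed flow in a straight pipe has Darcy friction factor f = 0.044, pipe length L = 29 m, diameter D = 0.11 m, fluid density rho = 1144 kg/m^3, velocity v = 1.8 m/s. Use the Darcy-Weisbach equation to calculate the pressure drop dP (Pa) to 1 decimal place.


dP = f * (L/D) * (rho*v^2/2)
dP = 0.044 * (29/0.11) * (1144*1.8^2/2)
L/D = 263.63636364
rho*v^2/2 = 1144*3.24/2 = 1853.28
dP = 0.044 * 263.63636364 * 1853.28
dP = 21498.0 Pa


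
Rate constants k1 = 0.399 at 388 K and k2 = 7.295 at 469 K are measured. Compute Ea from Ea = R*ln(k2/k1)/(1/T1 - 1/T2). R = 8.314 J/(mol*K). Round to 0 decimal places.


Ea = R * ln(k2/k1) / (1/T1 - 1/T2)
ln(k2/k1) = ln(7.295/0.399) = 2.905983
1/T1 - 1/T2 = 1/388 - 1/469 = 0.000445123426
Ea = 8.314 * 2.905983 / 0.000445123426
Ea = 54278 J/mol


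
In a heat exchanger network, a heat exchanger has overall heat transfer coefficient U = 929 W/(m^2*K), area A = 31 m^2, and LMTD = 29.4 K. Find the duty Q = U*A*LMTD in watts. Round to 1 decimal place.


Q = U * A * LMTD
Q = 929 * 31 * 29.4
Q = 846690.6 W


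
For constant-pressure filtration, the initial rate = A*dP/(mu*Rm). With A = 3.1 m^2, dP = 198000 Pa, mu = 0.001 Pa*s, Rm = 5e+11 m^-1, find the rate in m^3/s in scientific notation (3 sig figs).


rate = A * dP / (mu * Rm)
rate = 3.1 * 198000 / (0.001 * 5e+11)
rate = 613800.0 / 5.000e+08
rate = 1.23e-03 m^3/s


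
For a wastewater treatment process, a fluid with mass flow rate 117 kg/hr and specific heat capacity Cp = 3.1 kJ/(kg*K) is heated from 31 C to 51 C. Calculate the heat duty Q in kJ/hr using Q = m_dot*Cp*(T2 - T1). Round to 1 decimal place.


Q = m_dot * Cp * (T2 - T1)
Q = 117 * 3.1 * (51 - 31)
Q = 117 * 3.1 * 20
Q = 7254.0 kJ/hr


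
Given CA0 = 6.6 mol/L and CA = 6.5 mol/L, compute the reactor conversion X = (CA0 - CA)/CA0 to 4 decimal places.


X = (CA0 - CA) / CA0
X = (6.6 - 6.5) / 6.6
X = 0.1 / 6.6
X = 0.0152


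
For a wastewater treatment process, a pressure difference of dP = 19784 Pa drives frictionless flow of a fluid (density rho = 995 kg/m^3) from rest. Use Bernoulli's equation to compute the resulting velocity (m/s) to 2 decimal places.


v = sqrt(2*dP/rho)
v = sqrt(2*19784/995)
v = sqrt(39.766834)
v = 6.31 m/s


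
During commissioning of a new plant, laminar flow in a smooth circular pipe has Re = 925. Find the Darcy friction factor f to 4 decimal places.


f = 64 / Re
f = 64 / 925
f = 0.0692


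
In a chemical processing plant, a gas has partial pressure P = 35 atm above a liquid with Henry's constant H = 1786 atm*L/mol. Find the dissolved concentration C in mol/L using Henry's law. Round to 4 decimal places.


C = P / H
C = 35 / 1786
C = 0.0196 mol/L


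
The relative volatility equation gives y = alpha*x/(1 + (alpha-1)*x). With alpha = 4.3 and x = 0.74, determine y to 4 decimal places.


y = alpha*x / (1 + (alpha-1)*x)
y = 4.3*0.74 / (1 + (4.3-1)*0.74)
y = 3.182 / (1 + 2.442)
y = 3.182 / 3.442
y = 0.9245


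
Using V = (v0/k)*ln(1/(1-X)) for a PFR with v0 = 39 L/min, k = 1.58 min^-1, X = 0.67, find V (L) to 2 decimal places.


V = (v0/k) * ln(1/(1-X))
V = (39/1.58) * ln(1/(1-0.67))
V = 24.683544 * ln(3.030303)
V = 24.683544 * 1.108663
V = 27.37 L


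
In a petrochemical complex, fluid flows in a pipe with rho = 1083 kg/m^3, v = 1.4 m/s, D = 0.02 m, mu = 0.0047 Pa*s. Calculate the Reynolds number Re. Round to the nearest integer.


Re = rho * v * D / mu
Re = 1083 * 1.4 * 0.02 / 0.0047
Re = 30.324 / 0.0047
Re = 6452


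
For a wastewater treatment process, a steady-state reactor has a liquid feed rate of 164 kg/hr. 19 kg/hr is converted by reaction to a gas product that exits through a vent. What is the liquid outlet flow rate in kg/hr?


Steady-state mass balance on the main outlet: F_out = F_in - F_removed
F_out = 164 - 19
F_out = 145 kg/hr


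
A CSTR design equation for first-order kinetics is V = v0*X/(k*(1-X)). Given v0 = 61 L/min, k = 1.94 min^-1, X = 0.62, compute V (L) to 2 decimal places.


V = v0 * X / (k * (1 - X))
V = 61 * 0.62 / (1.94 * (1 - 0.62))
V = 37.82 / (1.94 * 0.38)
V = 37.82 / 0.7372
V = 51.30 L


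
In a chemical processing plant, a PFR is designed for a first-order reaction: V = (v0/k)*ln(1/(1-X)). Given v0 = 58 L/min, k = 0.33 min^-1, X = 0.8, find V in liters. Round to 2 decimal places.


V = (v0/k) * ln(1/(1-X))
V = (58/0.33) * ln(1/(1-0.8))
V = 175.757576 * ln(5.0)
V = 175.757576 * 1.609438
V = 282.87 L


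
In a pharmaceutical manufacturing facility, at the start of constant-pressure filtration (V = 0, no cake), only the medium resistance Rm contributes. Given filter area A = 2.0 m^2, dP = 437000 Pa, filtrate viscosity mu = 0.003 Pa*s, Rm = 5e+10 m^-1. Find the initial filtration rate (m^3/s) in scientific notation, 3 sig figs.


rate = A * dP / (mu * Rm)
rate = 2.0 * 437000 / (0.003 * 5e+10)
rate = 874000.0 / 1.500e+08
rate = 5.83e-03 m^3/s


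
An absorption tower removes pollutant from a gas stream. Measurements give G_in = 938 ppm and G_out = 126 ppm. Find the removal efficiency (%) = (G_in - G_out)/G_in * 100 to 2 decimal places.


Efficiency = (G_in - G_out) / G_in * 100%
Efficiency = (938 - 126) / 938 * 100
Efficiency = 812 / 938 * 100
Efficiency = 86.57%


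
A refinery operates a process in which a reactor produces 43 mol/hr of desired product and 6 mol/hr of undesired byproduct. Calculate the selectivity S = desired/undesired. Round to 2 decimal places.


S = desired product rate / undesired product rate
S = 43 / 6
S = 7.17


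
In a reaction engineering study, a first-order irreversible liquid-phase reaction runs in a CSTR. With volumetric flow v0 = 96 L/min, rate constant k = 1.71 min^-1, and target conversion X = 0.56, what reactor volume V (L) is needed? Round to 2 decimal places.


V = v0 * X / (k * (1 - X))
V = 96 * 0.56 / (1.71 * (1 - 0.56))
V = 53.76 / (1.71 * 0.44)
V = 53.76 / 0.7524
V = 71.45 L


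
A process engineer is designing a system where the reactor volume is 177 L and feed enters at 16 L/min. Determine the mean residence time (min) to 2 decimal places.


tau = V / v0
tau = 177 / 16
tau = 11.06 min


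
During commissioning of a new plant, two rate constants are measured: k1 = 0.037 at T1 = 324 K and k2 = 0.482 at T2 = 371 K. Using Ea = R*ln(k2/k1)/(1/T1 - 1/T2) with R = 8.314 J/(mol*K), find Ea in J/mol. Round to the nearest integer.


Ea = R * ln(k2/k1) / (1/T1 - 1/T2)
ln(k2/k1) = ln(0.482/0.037) = 2.5670262
1/T1 - 1/T2 = 1/324 - 1/371 = 0.000391001963
Ea = 8.314 * 2.5670262 / 0.000391001963
Ea = 54584 J/mol


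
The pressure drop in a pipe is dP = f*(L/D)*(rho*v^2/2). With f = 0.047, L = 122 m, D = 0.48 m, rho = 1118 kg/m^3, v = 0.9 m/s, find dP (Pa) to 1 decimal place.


dP = f * (L/D) * (rho*v^2/2)
dP = 0.047 * (122/0.48) * (1118*0.9^2/2)
L/D = 254.16666667
rho*v^2/2 = 1118*0.81/2 = 452.79
dP = 0.047 * 254.16666667 * 452.79
dP = 5409.0 Pa


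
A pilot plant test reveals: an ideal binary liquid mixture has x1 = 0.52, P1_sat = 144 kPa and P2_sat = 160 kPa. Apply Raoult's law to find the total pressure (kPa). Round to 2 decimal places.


P = x1*P1_sat + x2*P2_sat
x2 = 1 - x1 = 1 - 0.52 = 0.48
P = 0.52*144 + 0.48*160
P = 74.88 + 76.8
P = 151.68 kPa


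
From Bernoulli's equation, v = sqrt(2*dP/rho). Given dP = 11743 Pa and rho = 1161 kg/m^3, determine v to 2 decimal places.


v = sqrt(2*dP/rho)
v = sqrt(2*11743/1161)
v = sqrt(20.229113)
v = 4.50 m/s


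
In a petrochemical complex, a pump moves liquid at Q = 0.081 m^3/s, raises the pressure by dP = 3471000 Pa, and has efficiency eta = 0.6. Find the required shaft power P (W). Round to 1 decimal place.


P = Q * dP / eta
P = 0.081 * 3471000 / 0.6
P = 281151.0 / 0.6
P = 468585.0 W


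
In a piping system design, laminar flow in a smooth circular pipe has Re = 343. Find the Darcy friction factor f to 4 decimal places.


f = 64 / Re
f = 64 / 343
f = 0.1866


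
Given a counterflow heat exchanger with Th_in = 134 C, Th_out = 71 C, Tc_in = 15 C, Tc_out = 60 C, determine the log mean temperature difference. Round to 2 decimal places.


dT1 = Th_in - Tc_out = 134 - 60 = 74
dT2 = Th_out - Tc_in = 71 - 15 = 56
LMTD = (dT1 - dT2) / ln(dT1/dT2)
LMTD = (74 - 56) / ln(74/56)
LMTD = 64.58 K


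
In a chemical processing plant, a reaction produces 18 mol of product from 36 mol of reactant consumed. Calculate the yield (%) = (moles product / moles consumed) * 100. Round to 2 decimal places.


Yield = (moles product / moles consumed) * 100%
Yield = (18 / 36) * 100
Yield = 0.5 * 100
Yield = 50.00%


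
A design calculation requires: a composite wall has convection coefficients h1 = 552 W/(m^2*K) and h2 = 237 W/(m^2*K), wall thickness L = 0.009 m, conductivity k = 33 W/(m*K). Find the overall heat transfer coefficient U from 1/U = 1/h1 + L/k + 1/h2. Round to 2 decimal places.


1/U = 1/h1 + L/k + 1/h2
1/U = 1/552 + 0.009/33 + 1/237
1/U = 0.0018115942 + 0.0002727273 + 0.0042194093
1/U = 0.0063037308
U = 158.64 W/(m^2*K)


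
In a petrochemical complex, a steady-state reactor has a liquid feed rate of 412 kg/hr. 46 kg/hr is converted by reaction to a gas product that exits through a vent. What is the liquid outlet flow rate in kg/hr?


Steady-state mass balance on the main outlet: F_out = F_in - F_removed
F_out = 412 - 46
F_out = 366 kg/hr


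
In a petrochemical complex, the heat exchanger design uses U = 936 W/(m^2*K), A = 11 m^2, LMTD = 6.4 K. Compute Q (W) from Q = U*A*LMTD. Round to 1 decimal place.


Q = U * A * LMTD
Q = 936 * 11 * 6.4
Q = 65894.4 W


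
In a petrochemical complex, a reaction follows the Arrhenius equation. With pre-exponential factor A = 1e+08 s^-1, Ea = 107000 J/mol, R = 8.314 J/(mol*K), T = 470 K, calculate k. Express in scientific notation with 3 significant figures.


k = A * exp(-Ea/(R*T))
k = 1e+08 * exp(-107000 / (8.314 * 470))
k = 1e+08 * exp(-27.382677)
k = 1.28e-04


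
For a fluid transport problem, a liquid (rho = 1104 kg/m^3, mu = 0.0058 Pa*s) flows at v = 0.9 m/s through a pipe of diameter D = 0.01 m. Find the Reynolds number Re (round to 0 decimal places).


Re = rho * v * D / mu
Re = 1104 * 0.9 * 0.01 / 0.0058
Re = 9.936 / 0.0058
Re = 1713


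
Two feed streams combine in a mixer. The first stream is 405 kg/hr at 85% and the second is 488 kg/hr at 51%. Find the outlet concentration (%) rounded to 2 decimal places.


Mass balance on solute: F1*x1 + F2*x2 = F3*x3
F3 = F1 + F2 = 405 + 488 = 893 kg/hr
x3 = (F1*x1 + F2*x2)/F3
x3 = (405*0.85 + 488*0.51) / 893
x3 = 66.42%


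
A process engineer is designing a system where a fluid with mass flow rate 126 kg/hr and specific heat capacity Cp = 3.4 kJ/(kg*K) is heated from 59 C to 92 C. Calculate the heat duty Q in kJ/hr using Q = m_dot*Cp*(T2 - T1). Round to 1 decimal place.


Q = m_dot * Cp * (T2 - T1)
Q = 126 * 3.4 * (92 - 59)
Q = 126 * 3.4 * 33
Q = 14137.2 kJ/hr


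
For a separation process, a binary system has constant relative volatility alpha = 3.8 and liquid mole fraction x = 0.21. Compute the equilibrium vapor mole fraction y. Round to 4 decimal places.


y = alpha*x / (1 + (alpha-1)*x)
y = 3.8*0.21 / (1 + (3.8-1)*0.21)
y = 0.798 / (1 + 0.588)
y = 0.798 / 1.588
y = 0.5025


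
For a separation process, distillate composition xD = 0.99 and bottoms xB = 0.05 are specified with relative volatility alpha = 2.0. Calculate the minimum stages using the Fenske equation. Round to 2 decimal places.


N_min = ln((xD*(1-xB))/(xB*(1-xD))) / ln(alpha)
Numerator inside ln: 0.9405 / 0.0005 = 1881.0
ln(1881.0) = 7.539559
ln(alpha) = ln(2.0) = 0.693147
N_min = 7.539559 / 0.693147 = 10.88


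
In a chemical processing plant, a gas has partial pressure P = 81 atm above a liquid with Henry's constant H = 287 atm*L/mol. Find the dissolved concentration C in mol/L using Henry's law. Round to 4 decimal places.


C = P / H
C = 81 / 287
C = 0.2822 mol/L


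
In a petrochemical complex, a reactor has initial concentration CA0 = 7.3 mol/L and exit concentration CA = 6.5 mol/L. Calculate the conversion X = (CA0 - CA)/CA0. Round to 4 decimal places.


X = (CA0 - CA) / CA0
X = (7.3 - 6.5) / 7.3
X = 0.8 / 7.3
X = 0.1096


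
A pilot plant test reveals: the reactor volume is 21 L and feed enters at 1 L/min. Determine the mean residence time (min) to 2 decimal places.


tau = V / v0
tau = 21 / 1
tau = 21.00 min


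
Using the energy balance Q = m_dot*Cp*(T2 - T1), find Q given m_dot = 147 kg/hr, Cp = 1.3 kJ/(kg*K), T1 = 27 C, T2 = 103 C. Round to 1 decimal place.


Q = m_dot * Cp * (T2 - T1)
Q = 147 * 1.3 * (103 - 27)
Q = 147 * 1.3 * 76
Q = 14523.6 kJ/hr


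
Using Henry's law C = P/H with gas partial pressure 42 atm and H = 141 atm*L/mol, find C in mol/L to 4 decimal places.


C = P / H
C = 42 / 141
C = 0.2979 mol/L


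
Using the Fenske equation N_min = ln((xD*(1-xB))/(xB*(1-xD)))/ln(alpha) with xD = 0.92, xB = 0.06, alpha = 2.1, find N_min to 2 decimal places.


N_min = ln((xD*(1-xB))/(xB*(1-xD))) / ln(alpha)
Numerator inside ln: 0.8648 / 0.0048 = 180.166667
ln(180.166667) = 5.193882
ln(alpha) = ln(2.1) = 0.741937
N_min = 5.193882 / 0.741937 = 7.00


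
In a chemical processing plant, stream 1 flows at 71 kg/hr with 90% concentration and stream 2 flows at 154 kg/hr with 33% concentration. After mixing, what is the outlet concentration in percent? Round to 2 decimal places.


Mass balance on solute: F1*x1 + F2*x2 = F3*x3
F3 = F1 + F2 = 71 + 154 = 225 kg/hr
x3 = (F1*x1 + F2*x2)/F3
x3 = (71*0.9 + 154*0.33) / 225
x3 = 50.99%


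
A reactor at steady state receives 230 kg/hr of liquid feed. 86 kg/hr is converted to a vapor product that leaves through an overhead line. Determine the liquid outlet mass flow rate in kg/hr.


Steady-state mass balance on the main outlet: F_out = F_in - F_removed
F_out = 230 - 86
F_out = 144 kg/hr
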